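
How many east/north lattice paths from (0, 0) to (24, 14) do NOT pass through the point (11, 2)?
Number of paths = 9263930700

Total paths from (0, 0) to (24, 14): C(38, 24) = 9669554100. Paths through (11, 2): (paths (0, 0) → (11, 2)) × (paths (11, 2) → (24, 14)) = C(13, 11) · C(25, 13) = 78 · 5200300 = 405623400. Avoidance count = 9669554100 − 405623400 = 9263930700.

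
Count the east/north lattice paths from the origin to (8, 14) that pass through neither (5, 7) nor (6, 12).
Number of paths = 141858

Inclusion–exclusion. Total paths: C(22, 8) = 319770. Through P₁: C(12, 5)·C(10, 3) = 95040. Through P₂: C(18, 6)·C(4, 2) = 111384. Since P₁ is strictly southwest of P₂, a monotone path through both must visit P₁ then P₂; paths through both = C(12, 5)·C(6, 1)·C(4, 2) = 28512. Avoid both = 319770 − 95040 − 111384 + 28512 = 141858.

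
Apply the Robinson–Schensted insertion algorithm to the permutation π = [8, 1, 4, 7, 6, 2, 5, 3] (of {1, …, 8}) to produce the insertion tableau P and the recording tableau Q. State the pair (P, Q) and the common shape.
P = [1, 2, 3] / [4, 5] / [6] / [7] / [8];  Q = [1, 3, 4] / [2, 7] / [5] / [6] / [8];  common shape = (3, 2, 1, 1, 1)

Row-insert the values π_1, π_2, … into P one at a time, bumping the leftmost entry strictly greater than the inserted value down to the next row. The recording tableau Q records, in position (i, j), the step at which that cell was added to P.
  Insert 8 (step 1): P = [8];  Q = [1]
  Insert 1 (step 2): P = [1] / [8];  Q = [1] / [2]
  Insert 4 (step 3): P = [1, 4] / [8];  Q = [1, 3] / [2]
  Insert 7 (step 4): P = [1, 4, 7] / [8];  Q = [1, 3, 4] / [2]
  Insert 6 (step 5): P = [1, 4, 6] / [7] / [8];  Q = [1, 3, 4] / [2] / [5]
  Insert 2 (step 6): P = [1, 2, 6] / [4] / [7] / [8];  Q = [1, 3, 4] / [2] / [5] / [6]
  Insert 5 (step 7): P = [1, 2, 5] / [4, 6] / [7] / [8];  Q = [1, 3, 4] / [2, 7] / [5] / [6]
  Insert 3 (step 8): P = [1, 2, 3] / [4, 5] / [6] / [7] / [8];  Q = [1, 3, 4] / [2, 7] / [5] / [6] / [8]
Final shape: (3, 2, 1, 1, 1).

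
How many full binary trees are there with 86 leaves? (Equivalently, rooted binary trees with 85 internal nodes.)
C_85 = 1063353702922273835973036658043476458723103404520

These full binary trees are counted by the Catalan number C_n = (1/(n + 1)) · C(2n, n). For n = 85: C_85 = (1/86) · C(170, 85) = 91448418451315549893681152591738975450186892788720/86 = 1063353702922273835973036658043476458723103404520.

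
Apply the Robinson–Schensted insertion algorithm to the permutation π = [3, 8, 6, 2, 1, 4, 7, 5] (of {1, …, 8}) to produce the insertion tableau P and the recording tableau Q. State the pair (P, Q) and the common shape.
P = [1, 4, 5] / [2, 6, 7] / [3] / [8];  Q = [1, 2, 7] / [3, 6, 8] / [4] / [5];  common shape = (3, 3, 1, 1)

Row-insert the values π_1, π_2, … into P one at a time, bumping the leftmost entry strictly greater than the inserted value down to the next row. The recording tableau Q records, in position (i, j), the step at which that cell was added to P.
  Insert 3 (step 1): P = [3];  Q = [1]
  Insert 8 (step 2): P = [3, 8];  Q = [1, 2]
  Insert 6 (step 3): P = [3, 6] / [8];  Q = [1, 2] / [3]
  Insert 2 (step 4): P = [2, 6] / [3] / [8];  Q = [1, 2] / [3] / [4]
  Insert 1 (step 5): P = [1, 6] / [2] / [3] / [8];  Q = [1, 2] / [3] / [4] / [5]
  Insert 4 (step 6): P = [1, 4] / [2, 6] / [3] / [8];  Q = [1, 2] / [3, 6] / [4] / [5]
  Insert 7 (step 7): P = [1, 4, 7] / [2, 6] / [3] / [8];  Q = [1, 2, 7] / [3, 6] / [4] / [5]
  Insert 5 (step 8): P = [1, 4, 5] / [2, 6, 7] / [3] / [8];  Q = [1, 2, 7] / [3, 6, 8] / [4] / [5]
Final shape: (3, 3, 1, 1).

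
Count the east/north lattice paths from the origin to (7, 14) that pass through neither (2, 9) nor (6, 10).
Number of paths = 63755

Inclusion–exclusion. Total paths: C(21, 7) = 116280. Through P₁: C(11, 2)·C(10, 5) = 13860. Through P₂: C(16, 6)·C(5, 1) = 40040. Since P₁ is strictly southwest of P₂, a monotone path through both must visit P₁ then P₂; paths through both = C(11, 2)·C(5, 4)·C(5, 1) = 1375. Avoid both = 116280 − 13860 − 40040 + 1375 = 63755.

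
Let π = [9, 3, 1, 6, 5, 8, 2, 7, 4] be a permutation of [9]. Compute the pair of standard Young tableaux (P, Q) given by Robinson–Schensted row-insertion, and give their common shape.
P = [1, 2, 4] / [3, 5, 7] / [6, 8] / [9];  Q = [1, 4, 6] / [2, 5, 8] / [3, 9] / [7];  common shape = (3, 3, 2, 1)

Row-insert the values π_1, π_2, … into P one at a time, bumping the leftmost entry strictly greater than the inserted value down to the next row. The recording tableau Q records, in position (i, j), the step at which that cell was added to P.
  Insert 9 (step 1): P = [9];  Q = [1]
  Insert 3 (step 2): P = [3] / [9];  Q = [1] / [2]
  Insert 1 (step 3): P = [1] / [3] / [9];  Q = [1] / [2] / [3]
  Insert 6 (step 4): P = [1, 6] / [3] / [9];  Q = [1, 4] / [2] / [3]
  Insert 5 (step 5): P = [1, 5] / [3, 6] / [9];  Q = [1, 4] / [2, 5] / [3]
  Insert 8 (step 6): P = [1, 5, 8] / [3, 6] / [9];  Q = [1, 4, 6] / [2, 5] / [3]
  Insert 2 (step 7): P = [1, 2, 8] / [3, 5] / [6] / [9];  Q = [1, 4, 6] / [2, 5] / [3] / [7]
  Insert 7 (step 8): P = [1, 2, 7] / [3, 5, 8] / [6] / [9];  Q = [1, 4, 6] / [2, 5, 8] / [3] / [7]
  Insert 4 (step 9): P = [1, 2, 4] / [3, 5, 7] / [6, 8] / [9];  Q = [1, 4, 6] / [2, 5, 8] / [3, 9] / [7]
Final shape: (3, 3, 2, 1).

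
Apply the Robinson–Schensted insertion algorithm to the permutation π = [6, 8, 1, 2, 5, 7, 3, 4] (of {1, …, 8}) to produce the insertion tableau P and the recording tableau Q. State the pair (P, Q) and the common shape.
P = [1, 2, 3, 4] / [5, 7] / [6, 8];  Q = [1, 2, 5, 6] / [3, 4] / [7, 8];  common shape = (4, 2, 2)

Row-insert the values π_1, π_2, … into P one at a time, bumping the leftmost entry strictly greater than the inserted value down to the next row. The recording tableau Q records, in position (i, j), the step at which that cell was added to P.
  Insert 6 (step 1): P = [6];  Q = [1]
  Insert 8 (step 2): P = [6, 8];  Q = [1, 2]
  Insert 1 (step 3): P = [1, 8] / [6];  Q = [1, 2] / [3]
  Insert 2 (step 4): P = [1, 2] / [6, 8];  Q = [1, 2] / [3, 4]
  Insert 5 (step 5): P = [1, 2, 5] / [6, 8];  Q = [1, 2, 5] / [3, 4]
  Insert 7 (step 6): P = [1, 2, 5, 7] / [6, 8];  Q = [1, 2, 5, 6] / [3, 4]
  Insert 3 (step 7): P = [1, 2, 3, 7] / [5, 8] / [6];  Q = [1, 2, 5, 6] / [3, 4] / [7]
  Insert 4 (step 8): P = [1, 2, 3, 4] / [5, 7] / [6, 8];  Q = [1, 2, 5, 6] / [3, 4] / [7, 8]
Final shape: (4, 2, 2).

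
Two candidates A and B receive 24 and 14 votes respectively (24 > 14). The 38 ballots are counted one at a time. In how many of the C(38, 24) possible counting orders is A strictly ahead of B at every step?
Strict-lead orderings = 2544619500

Total orderings of the 38 votes with 24 for A: C(38, 24) = 9669554100. By the Bertrand ballot formula (Cycle Lemma / reflection principle), the number of orderings in which A is strictly ahead of B throughout is (p − q)/(p + q) · C(p + q, p) = (24 − 14)/(24 + 14) · 9669554100 = 2544619500.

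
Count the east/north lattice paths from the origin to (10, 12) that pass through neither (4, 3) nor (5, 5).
Number of paths = 355047

Inclusion–exclusion. Total paths: C(22, 10) = 646646. Through P₁: C(7, 4)·C(15, 6) = 175175. Through P₂: C(10, 5)·C(12, 5) = 199584. Since P₁ is strictly southwest of P₂, a monotone path through both must visit P₁ then P₂; paths through both = C(7, 4)·C(3, 1)·C(12, 5) = 83160. Avoid both = 646646 − 175175 − 199584 + 83160 = 355047.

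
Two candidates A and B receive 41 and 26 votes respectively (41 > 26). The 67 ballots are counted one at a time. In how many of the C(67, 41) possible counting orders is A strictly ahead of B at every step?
Strict-lead orderings = 605225888816998680

Total orderings of the 67 votes with 41 for A: C(67, 41) = 2703342303382594104. By the Bertrand ballot formula (Cycle Lemma / reflection principle), the number of orderings in which A is strictly ahead of B throughout is (p − q)/(p + q) · C(p + q, p) = (41 − 26)/(41 + 26) · 2703342303382594104 = 605225888816998680.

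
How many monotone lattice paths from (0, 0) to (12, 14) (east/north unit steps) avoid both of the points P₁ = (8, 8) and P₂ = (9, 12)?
Number of paths = 4659200

Inclusion–exclusion. Total paths: C(26, 12) = 9657700. Through P₁: C(16, 8)·C(10, 4) = 2702700. Through P₂: C(21, 9)·C(5, 3) = 2939300. Since P₁ is strictly southwest of P₂, a monotone path through both must visit P₁ then P₂; paths through both = C(16, 8)·C(5, 1)·C(5, 3) = 643500. Avoid both = 9657700 − 2702700 − 2939300 + 643500 = 4659200.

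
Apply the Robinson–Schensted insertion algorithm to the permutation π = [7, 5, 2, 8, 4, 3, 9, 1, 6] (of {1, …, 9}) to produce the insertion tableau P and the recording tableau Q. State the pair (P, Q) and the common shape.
P = [1, 3, 6] / [2, 8, 9] / [4] / [5] / [7];  Q = [1, 4, 7] / [2, 5, 9] / [3] / [6] / [8];  common shape = (3, 3, 1, 1, 1)

Row-insert the values π_1, π_2, … into P one at a time, bumping the leftmost entry strictly greater than the inserted value down to the next row. The recording tableau Q records, in position (i, j), the step at which that cell was added to P.
  Insert 7 (step 1): P = [7];  Q = [1]
  Insert 5 (step 2): P = [5] / [7];  Q = [1] / [2]
  Insert 2 (step 3): P = [2] / [5] / [7];  Q = [1] / [2] / [3]
  Insert 8 (step 4): P = [2, 8] / [5] / [7];  Q = [1, 4] / [2] / [3]
  Insert 4 (step 5): P = [2, 4] / [5, 8] / [7];  Q = [1, 4] / [2, 5] / [3]
  Insert 3 (step 6): P = [2, 3] / [4, 8] / [5] / [7];  Q = [1, 4] / [2, 5] / [3] / [6]
  Insert 9 (step 7): P = [2, 3, 9] / [4, 8] / [5] / [7];  Q = [1, 4, 7] / [2, 5] / [3] / [6]
  Insert 1 (step 8): P = [1, 3, 9] / [2, 8] / [4] / [5] / [7];  Q = [1, 4, 7] / [2, 5] / [3] / [6] / [8]
  Insert 6 (step 9): P = [1, 3, 6] / [2, 8, 9] / [4] / [5] / [7];  Q = [1, 4, 7] / [2, 5, 9] / [3] / [6] / [8]
Final shape: (3, 3, 1, 1, 1).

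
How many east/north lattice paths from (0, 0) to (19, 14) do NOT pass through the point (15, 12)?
Number of paths = 558051300

Total paths from (0, 0) to (19, 14): C(33, 19) = 818809200. Paths through (15, 12): (paths (0, 0) → (15, 12)) × (paths (15, 12) → (19, 14)) = C(27, 15) · C(6, 4) = 17383860 · 15 = 260757900. Avoidance count = 818809200 − 260757900 = 558051300.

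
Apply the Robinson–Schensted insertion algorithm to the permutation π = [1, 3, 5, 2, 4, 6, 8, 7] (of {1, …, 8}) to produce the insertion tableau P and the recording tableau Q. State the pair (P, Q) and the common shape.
P = [1, 2, 4, 6, 7] / [3, 5, 8];  Q = [1, 2, 3, 6, 7] / [4, 5, 8];  common shape = (5, 3)

Row-insert the values π_1, π_2, … into P one at a time, bumping the leftmost entry strictly greater than the inserted value down to the next row. The recording tableau Q records, in position (i, j), the step at which that cell was added to P.
  Insert 1 (step 1): P = [1];  Q = [1]
  Insert 3 (step 2): P = [1, 3];  Q = [1, 2]
  Insert 5 (step 3): P = [1, 3, 5];  Q = [1, 2, 3]
  Insert 2 (step 4): P = [1, 2, 5] / [3];  Q = [1, 2, 3] / [4]
  Insert 4 (step 5): P = [1, 2, 4] / [3, 5];  Q = [1, 2, 3] / [4, 5]
  Insert 6 (step 6): P = [1, 2, 4, 6] / [3, 5];  Q = [1, 2, 3, 6] / [4, 5]
  Insert 8 (step 7): P = [1, 2, 4, 6, 8] / [3, 5];  Q = [1, 2, 3, 6, 7] / [4, 5]
  Insert 7 (step 8): P = [1, 2, 4, 6, 7] / [3, 5, 8];  Q = [1, 2, 3, 6, 7] / [4, 5, 8]
Final shape: (5, 3).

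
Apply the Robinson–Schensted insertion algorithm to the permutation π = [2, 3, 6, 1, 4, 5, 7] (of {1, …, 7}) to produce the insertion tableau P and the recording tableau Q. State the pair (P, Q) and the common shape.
P = [1, 3, 4, 5, 7] / [2, 6];  Q = [1, 2, 3, 6, 7] / [4, 5];  common shape = (5, 2)

Row-insert the values π_1, π_2, … into P one at a time, bumping the leftmost entry strictly greater than the inserted value down to the next row. The recording tableau Q records, in position (i, j), the step at which that cell was added to P.
  Insert 2 (step 1): P = [2];  Q = [1]
  Insert 3 (step 2): P = [2, 3];  Q = [1, 2]
  Insert 6 (step 3): P = [2, 3, 6];  Q = [1, 2, 3]
  Insert 1 (step 4): P = [1, 3, 6] / [2];  Q = [1, 2, 3] / [4]
  Insert 4 (step 5): P = [1, 3, 4] / [2, 6];  Q = [1, 2, 3] / [4, 5]
  Insert 5 (step 6): P = [1, 3, 4, 5] / [2, 6];  Q = [1, 2, 3, 6] / [4, 5]
  Insert 7 (step 7): P = [1, 3, 4, 5, 7] / [2, 6];  Q = [1, 2, 3, 6, 7] / [4, 5]
Final shape: (5, 2).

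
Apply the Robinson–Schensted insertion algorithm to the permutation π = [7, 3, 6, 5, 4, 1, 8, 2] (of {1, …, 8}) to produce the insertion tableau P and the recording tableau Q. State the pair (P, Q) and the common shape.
P = [1, 2, 8] / [3, 4] / [5] / [6] / [7];  Q = [1, 3, 7] / [2, 8] / [4] / [5] / [6];  common shape = (3, 2, 1, 1, 1)

Row-insert the values π_1, π_2, … into P one at a time, bumping the leftmost entry strictly greater than the inserted value down to the next row. The recording tableau Q records, in position (i, j), the step at which that cell was added to P.
  Insert 7 (step 1): P = [7];  Q = [1]
  Insert 3 (step 2): P = [3] / [7];  Q = [1] / [2]
  Insert 6 (step 3): P = [3, 6] / [7];  Q = [1, 3] / [2]
  Insert 5 (step 4): P = [3, 5] / [6] / [7];  Q = [1, 3] / [2] / [4]
  Insert 4 (step 5): P = [3, 4] / [5] / [6] / [7];  Q = [1, 3] / [2] / [4] / [5]
  Insert 1 (step 6): P = [1, 4] / [3] / [5] / [6] / [7];  Q = [1, 3] / [2] / [4] / [5] / [6]
  Insert 8 (step 7): P = [1, 4, 8] / [3] / [5] / [6] / [7];  Q = [1, 3, 7] / [2] / [4] / [5] / [6]
  Insert 2 (step 8): P = [1, 2, 8] / [3, 4] / [5] / [6] / [7];  Q = [1, 3, 7] / [2, 8] / [4] / [5] / [6]
Final shape: (3, 2, 1, 1, 1).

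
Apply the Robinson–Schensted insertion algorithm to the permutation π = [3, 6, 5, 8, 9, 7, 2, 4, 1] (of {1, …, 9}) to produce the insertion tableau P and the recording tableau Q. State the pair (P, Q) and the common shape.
P = [1, 4, 7, 9] / [2, 5] / [3, 8] / [6];  Q = [1, 2, 4, 5] / [3, 6] / [7, 8] / [9];  common shape = (4, 2, 2, 1)

Row-insert the values π_1, π_2, … into P one at a time, bumping the leftmost entry strictly greater than the inserted value down to the next row. The recording tableau Q records, in position (i, j), the step at which that cell was added to P.
  Insert 3 (step 1): P = [3];  Q = [1]
  Insert 6 (step 2): P = [3, 6];  Q = [1, 2]
  Insert 5 (step 3): P = [3, 5] / [6];  Q = [1, 2] / [3]
  Insert 8 (step 4): P = [3, 5, 8] / [6];  Q = [1, 2, 4] / [3]
  Insert 9 (step 5): P = [3, 5, 8, 9] / [6];  Q = [1, 2, 4, 5] / [3]
  Insert 7 (step 6): P = [3, 5, 7, 9] / [6, 8];  Q = [1, 2, 4, 5] / [3, 6]
  Insert 2 (step 7): P = [2, 5, 7, 9] / [3, 8] / [6];  Q = [1, 2, 4, 5] / [3, 6] / [7]
  Insert 4 (step 8): P = [2, 4, 7, 9] / [3, 5] / [6, 8];  Q = [1, 2, 4, 5] / [3, 6] / [7, 8]
  Insert 1 (step 9): P = [1, 4, 7, 9] / [2, 5] / [3, 8] / [6];  Q = [1, 2, 4, 5] / [3, 6] / [7, 8] / [9]
Final shape: (4, 2, 2, 1).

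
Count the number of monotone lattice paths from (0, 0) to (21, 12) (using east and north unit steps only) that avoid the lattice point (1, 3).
Number of paths = 314757300

Total paths from (0, 0) to (21, 12): C(33, 21) = 354817320. Paths through (1, 3): (paths (0, 0) → (1, 3)) × (paths (1, 3) → (21, 12)) = C(4, 1) · C(29, 20) = 4 · 10015005 = 40060020. Avoidance count = 354817320 − 40060020 = 314757300.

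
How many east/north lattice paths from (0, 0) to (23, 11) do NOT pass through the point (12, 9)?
Number of paths = 263171220

Total paths from (0, 0) to (23, 11): C(34, 23) = 286097760. Paths through (12, 9): (paths (0, 0) → (12, 9)) × (paths (12, 9) → (23, 11)) = C(21, 12) · C(13, 11) = 293930 · 78 = 22926540. Avoidance count = 286097760 − 22926540 = 263171220.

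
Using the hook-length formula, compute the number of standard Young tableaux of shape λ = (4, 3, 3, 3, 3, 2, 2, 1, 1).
# SYT of shape (4, 3, 3, 3, 3, 2, 2, 1, 1) = 213393180

Hook-length formula: f^λ = n! / Π hook(c), product over all cells c of the Young diagram. For λ = (4, 3, 3, 3, 3, 2, 2, 1, 1), n = 22 boxes. Hook lengths by row (left-to-right, top-to-bottom): [12, 9, 6, 1]; [10, 7, 4]; [9, 6, 3]; [8, 5, 2]; [7, 4, 1]; [5, 2]; [4, 1]; [2]; [1]. Product of hooks = 5267275776000. So f^λ = 22! / 5267275776000 = 1124000727777607680000 / 5267275776000 = 213393180.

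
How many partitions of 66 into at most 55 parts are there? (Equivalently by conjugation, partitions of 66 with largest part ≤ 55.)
p(66, parts ≤ 55) = 2323381

Use the recurrence p(n, m) = p(n, m−1) + p(n−m, m): either the largest part is < m (count p(n, m−1)) or the largest part is exactly m (remove one copy of m, count p(n−m, m)). With p(0, ·) = 1 this gives p(66, parts ≤ 55) = 2323381. (By conjugating Young diagrams, this also counts partitions of 66 into at most 55 parts.)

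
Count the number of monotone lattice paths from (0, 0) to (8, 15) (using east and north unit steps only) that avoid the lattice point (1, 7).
Number of paths = 438834

Total paths from (0, 0) to (8, 15): C(23, 8) = 490314. Paths through (1, 7): (paths (0, 0) → (1, 7)) × (paths (1, 7) → (8, 15)) = C(8, 1) · C(15, 7) = 8 · 6435 = 51480. Avoidance count = 490314 − 51480 = 438834.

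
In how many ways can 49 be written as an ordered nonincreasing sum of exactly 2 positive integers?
p(49, 2 parts) = 24

Partitions of n into exactly k parts are in bijection with partitions of n − k into at most k parts (subtract 1 from each part). So p(49, exactly 2) = p(47, parts ≤ 2). Computing via the recurrence p(m, j) = p(m, j−1) + p(m−j, j) gives 24.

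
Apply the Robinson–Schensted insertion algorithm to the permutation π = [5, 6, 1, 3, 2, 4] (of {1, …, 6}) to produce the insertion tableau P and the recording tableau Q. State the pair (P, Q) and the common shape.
P = [1, 2, 4] / [3, 6] / [5];  Q = [1, 2, 6] / [3, 4] / [5];  common shape = (3, 2, 1)

Row-insert the values π_1, π_2, … into P one at a time, bumping the leftmost entry strictly greater than the inserted value down to the next row. The recording tableau Q records, in position (i, j), the step at which that cell was added to P.
  Insert 5 (step 1): P = [5];  Q = [1]
  Insert 6 (step 2): P = [5, 6];  Q = [1, 2]
  Insert 1 (step 3): P = [1, 6] / [5];  Q = [1, 2] / [3]
  Insert 3 (step 4): P = [1, 3] / [5, 6];  Q = [1, 2] / [3, 4]
  Insert 2 (step 5): P = [1, 2] / [3, 6] / [5];  Q = [1, 2] / [3, 4] / [5]
  Insert 4 (step 6): P = [1, 2, 4] / [3, 6] / [5];  Q = [1, 2, 6] / [3, 4] / [5]
Final shape: (3, 2, 1).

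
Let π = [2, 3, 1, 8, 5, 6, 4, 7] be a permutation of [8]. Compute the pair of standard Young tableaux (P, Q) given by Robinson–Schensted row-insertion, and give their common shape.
P = [1, 3, 4, 6, 7] / [2, 5] / [8];  Q = [1, 2, 4, 6, 8] / [3, 5] / [7];  common shape = (5, 2, 1)

Row-insert the values π_1, π_2, … into P one at a time, bumping the leftmost entry strictly greater than the inserted value down to the next row. The recording tableau Q records, in position (i, j), the step at which that cell was added to P.
  Insert 2 (step 1): P = [2];  Q = [1]
  Insert 3 (step 2): P = [2, 3];  Q = [1, 2]
  Insert 1 (step 3): P = [1, 3] / [2];  Q = [1, 2] / [3]
  Insert 8 (step 4): P = [1, 3, 8] / [2];  Q = [1, 2, 4] / [3]
  Insert 5 (step 5): P = [1, 3, 5] / [2, 8];  Q = [1, 2, 4] / [3, 5]
  Insert 6 (step 6): P = [1, 3, 5, 6] / [2, 8];  Q = [1, 2, 4, 6] / [3, 5]
  Insert 4 (step 7): P = [1, 3, 4, 6] / [2, 5] / [8];  Q = [1, 2, 4, 6] / [3, 5] / [7]
  Insert 7 (step 8): P = [1, 3, 4, 6, 7] / [2, 5] / [8];  Q = [1, 2, 4, 6, 8] / [3, 5] / [7]
Final shape: (5, 2, 1).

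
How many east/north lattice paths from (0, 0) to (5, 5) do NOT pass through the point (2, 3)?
Number of paths = 152

Total paths from (0, 0) to (5, 5): C(10, 5) = 252. Paths through (2, 3): (paths (0, 0) → (2, 3)) × (paths (2, 3) → (5, 5)) = C(5, 2) · C(5, 3) = 10 · 10 = 100. Avoidance count = 252 − 100 = 152.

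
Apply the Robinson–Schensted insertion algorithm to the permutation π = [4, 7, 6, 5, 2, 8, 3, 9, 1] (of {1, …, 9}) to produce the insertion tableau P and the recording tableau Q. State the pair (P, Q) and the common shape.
P = [1, 3, 8, 9] / [2, 5] / [4] / [6] / [7];  Q = [1, 2, 6, 8] / [3, 7] / [4] / [5] / [9];  common shape = (4, 2, 1, 1, 1)

Row-insert the values π_1, π_2, … into P one at a time, bumping the leftmost entry strictly greater than the inserted value down to the next row. The recording tableau Q records, in position (i, j), the step at which that cell was added to P.
  Insert 4 (step 1): P = [4];  Q = [1]
  Insert 7 (step 2): P = [4, 7];  Q = [1, 2]
  Insert 6 (step 3): P = [4, 6] / [7];  Q = [1, 2] / [3]
  Insert 5 (step 4): P = [4, 5] / [6] / [7];  Q = [1, 2] / [3] / [4]
  Insert 2 (step 5): P = [2, 5] / [4] / [6] / [7];  Q = [1, 2] / [3] / [4] / [5]
  Insert 8 (step 6): P = [2, 5, 8] / [4] / [6] / [7];  Q = [1, 2, 6] / [3] / [4] / [5]
  Insert 3 (step 7): P = [2, 3, 8] / [4, 5] / [6] / [7];  Q = [1, 2, 6] / [3, 7] / [4] / [5]
  Insert 9 (step 8): P = [2, 3, 8, 9] / [4, 5] / [6] / [7];  Q = [1, 2, 6, 8] / [3, 7] / [4] / [5]
  Insert 1 (step 9): P = [1, 3, 8, 9] / [2, 5] / [4] / [6] / [7];  Q = [1, 2, 6, 8] / [3, 7] / [4] / [5] / [9]
Final shape: (4, 2, 1, 1, 1).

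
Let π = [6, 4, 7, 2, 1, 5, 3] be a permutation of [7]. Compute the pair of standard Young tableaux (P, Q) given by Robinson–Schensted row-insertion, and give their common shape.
P = [1, 3] / [2, 5] / [4, 7] / [6];  Q = [1, 3] / [2, 6] / [4, 7] / [5];  common shape = (2, 2, 2, 1)

Row-insert the values π_1, π_2, … into P one at a time, bumping the leftmost entry strictly greater than the inserted value down to the next row. The recording tableau Q records, in position (i, j), the step at which that cell was added to P.
  Insert 6 (step 1): P = [6];  Q = [1]
  Insert 4 (step 2): P = [4] / [6];  Q = [1] / [2]
  Insert 7 (step 3): P = [4, 7] / [6];  Q = [1, 3] / [2]
  Insert 2 (step 4): P = [2, 7] / [4] / [6];  Q = [1, 3] / [2] / [4]
  Insert 1 (step 5): P = [1, 7] / [2] / [4] / [6];  Q = [1, 3] / [2] / [4] / [5]
  Insert 5 (step 6): P = [1, 5] / [2, 7] / [4] / [6];  Q = [1, 3] / [2, 6] / [4] / [5]
  Insert 3 (step 7): P = [1, 3] / [2, 5] / [4, 7] / [6];  Q = [1, 3] / [2, 6] / [4, 7] / [5]
Final shape: (2, 2, 2, 1).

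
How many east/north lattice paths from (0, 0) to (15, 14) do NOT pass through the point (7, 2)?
Number of paths = 73023840

Total paths from (0, 0) to (15, 14): C(29, 15) = 77558760. Paths through (7, 2): (paths (0, 0) → (7, 2)) × (paths (7, 2) → (15, 14)) = C(9, 7) · C(20, 8) = 36 · 125970 = 4534920. Avoidance count = 77558760 − 4534920 = 73023840.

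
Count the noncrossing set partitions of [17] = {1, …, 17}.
C_17 = 129644790

These noncrossing partitions are counted by the Catalan number C_n = (1/(n + 1)) · C(2n, n). For n = 17: C_17 = (1/18) · C(34, 17) = 2333606220/18 = 129644790.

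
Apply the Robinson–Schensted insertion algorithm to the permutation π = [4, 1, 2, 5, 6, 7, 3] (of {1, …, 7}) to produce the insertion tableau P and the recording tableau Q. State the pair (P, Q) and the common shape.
P = [1, 2, 3, 6, 7] / [4, 5];  Q = [1, 3, 4, 5, 6] / [2, 7];  common shape = (5, 2)

Row-insert the values π_1, π_2, … into P one at a time, bumping the leftmost entry strictly greater than the inserted value down to the next row. The recording tableau Q records, in position (i, j), the step at which that cell was added to P.
  Insert 4 (step 1): P = [4];  Q = [1]
  Insert 1 (step 2): P = [1] / [4];  Q = [1] / [2]
  Insert 2 (step 3): P = [1, 2] / [4];  Q = [1, 3] / [2]
  Insert 5 (step 4): P = [1, 2, 5] / [4];  Q = [1, 3, 4] / [2]
  Insert 6 (step 5): P = [1, 2, 5, 6] / [4];  Q = [1, 3, 4, 5] / [2]
  Insert 7 (step 6): P = [1, 2, 5, 6, 7] / [4];  Q = [1, 3, 4, 5, 6] / [2]
  Insert 3 (step 7): P = [1, 2, 3, 6, 7] / [4, 5];  Q = [1, 3, 4, 5, 6] / [2, 7]
Final shape: (5, 2).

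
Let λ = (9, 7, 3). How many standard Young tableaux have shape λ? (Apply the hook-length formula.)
# SYT of shape (9, 7, 3) = 1511640

Hook-length formula: f^λ = n! / Π hook(c), product over all cells c of the Young diagram. For λ = (9, 7, 3), n = 19 boxes. Hook lengths by row (left-to-right, top-to-bottom): [11, 10, 9, 7, 6, 5, 4, 2, 1]; [8, 7, 6, 4, 3, 2, 1]; [3, 2, 1]. Product of hooks = 80472268800. So f^λ = 19! / 80472268800 = 121645100408832000 / 80472268800 = 1511640.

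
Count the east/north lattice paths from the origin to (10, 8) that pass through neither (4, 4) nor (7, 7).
Number of paths = 20930

Inclusion–exclusion. Total paths: C(18, 10) = 43758. Through P₁: C(8, 4)·C(10, 6) = 14700. Through P₂: C(14, 7)·C(4, 3) = 13728. Since P₁ is strictly southwest of P₂, a monotone path through both must visit P₁ then P₂; paths through both = C(8, 4)·C(6, 3)·C(4, 3) = 5600. Avoid both = 43758 − 14700 − 13728 + 5600 = 20930.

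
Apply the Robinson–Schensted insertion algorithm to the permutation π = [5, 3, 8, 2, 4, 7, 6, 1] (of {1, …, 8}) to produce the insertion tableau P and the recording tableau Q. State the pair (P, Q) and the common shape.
P = [1, 4, 6] / [2, 7] / [3, 8] / [5];  Q = [1, 3, 6] / [2, 5] / [4, 7] / [8];  common shape = (3, 2, 2, 1)

Row-insert the values π_1, π_2, … into P one at a time, bumping the leftmost entry strictly greater than the inserted value down to the next row. The recording tableau Q records, in position (i, j), the step at which that cell was added to P.
  Insert 5 (step 1): P = [5];  Q = [1]
  Insert 3 (step 2): P = [3] / [5];  Q = [1] / [2]
  Insert 8 (step 3): P = [3, 8] / [5];  Q = [1, 3] / [2]
  Insert 2 (step 4): P = [2, 8] / [3] / [5];  Q = [1, 3] / [2] / [4]
  Insert 4 (step 5): P = [2, 4] / [3, 8] / [5];  Q = [1, 3] / [2, 5] / [4]
  Insert 7 (step 6): P = [2, 4, 7] / [3, 8] / [5];  Q = [1, 3, 6] / [2, 5] / [4]
  Insert 6 (step 7): P = [2, 4, 6] / [3, 7] / [5, 8];  Q = [1, 3, 6] / [2, 5] / [4, 7]
  Insert 1 (step 8): P = [1, 4, 6] / [2, 7] / [3, 8] / [5];  Q = [1, 3, 6] / [2, 5] / [4, 7] / [8]
Final shape: (3, 2, 2, 1).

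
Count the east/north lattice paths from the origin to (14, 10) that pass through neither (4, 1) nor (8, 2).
Number of paths = 1439306

Inclusion–exclusion. Total paths: C(24, 14) = 1961256. Through P₁: C(5, 4)·C(19, 10) = 461890. Through P₂: C(10, 8)·C(14, 6) = 135135. Since P₁ is strictly southwest of P₂, a monotone path through both must visit P₁ then P₂; paths through both = C(5, 4)·C(5, 4)·C(14, 6) = 75075. Avoid both = 1961256 − 461890 − 135135 + 75075 = 1439306.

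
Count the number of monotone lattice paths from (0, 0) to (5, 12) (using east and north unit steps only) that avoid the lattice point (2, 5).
Number of paths = 3668

Total paths from (0, 0) to (5, 12): C(17, 5) = 6188. Paths through (2, 5): (paths (0, 0) → (2, 5)) × (paths (2, 5) → (5, 12)) = C(7, 2) · C(10, 3) = 21 · 120 = 2520. Avoidance count = 6188 − 2520 = 3668.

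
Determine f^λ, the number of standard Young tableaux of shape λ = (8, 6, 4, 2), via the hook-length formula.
# SYT of shape (8, 6, 4, 2) = 55099278

Hook-length formula: f^λ = n! / Π hook(c), product over all cells c of the Young diagram. For λ = (8, 6, 4, 2), n = 20 boxes. Hook lengths by row (left-to-right, top-to-bottom): [11, 10, 8, 7, 5, 4, 2, 1]; [8, 7, 5, 4, 2, 1]; [5, 4, 2, 1]; [2, 1]. Product of hooks = 44154880000. So f^λ = 20! / 44154880000 = 2432902008176640000 / 44154880000 = 55099278.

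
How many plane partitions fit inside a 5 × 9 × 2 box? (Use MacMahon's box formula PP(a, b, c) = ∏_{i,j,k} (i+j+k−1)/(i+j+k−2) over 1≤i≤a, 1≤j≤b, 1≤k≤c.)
PP(5, 9, 2) = 1002001

Evaluate the triple product over i = 1..5, j = 1..9, k = 1..2. The factors are (2/1) · (3/2) · (3/2) · (4/3) · (4/3) · (5/4) · (5/4) · (6/5) · … (90 factors total). The numerators and denominators telescope so the product is an integer; carrying out the multiplication exactly gives PP(5, 9, 2) = 1002001.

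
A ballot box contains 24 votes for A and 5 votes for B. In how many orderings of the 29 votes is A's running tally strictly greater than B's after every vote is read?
Strict-lead orderings = 77805

Total orderings of the 29 votes with 24 for A: C(29, 24) = 118755. By the Bertrand ballot formula (Cycle Lemma / reflection principle), the number of orderings in which A is strictly ahead of B throughout is (p − q)/(p + q) · C(p + q, p) = (24 − 5)/(24 + 5) · 118755 = 77805.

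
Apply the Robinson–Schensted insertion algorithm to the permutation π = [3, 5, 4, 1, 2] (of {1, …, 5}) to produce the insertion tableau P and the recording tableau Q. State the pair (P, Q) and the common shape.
P = [1, 2] / [3, 4] / [5];  Q = [1, 2] / [3, 5] / [4];  common shape = (2, 2, 1)

Row-insert the values π_1, π_2, … into P one at a time, bumping the leftmost entry strictly greater than the inserted value down to the next row. The recording tableau Q records, in position (i, j), the step at which that cell was added to P.
  Insert 3 (step 1): P = [3];  Q = [1]
  Insert 5 (step 2): P = [3, 5];  Q = [1, 2]
  Insert 4 (step 3): P = [3, 4] / [5];  Q = [1, 2] / [3]
  Insert 1 (step 4): P = [1, 4] / [3] / [5];  Q = [1, 2] / [3] / [4]
  Insert 2 (step 5): P = [1, 2] / [3, 4] / [5];  Q = [1, 2] / [3, 5] / [4]
Final shape: (2, 2, 1).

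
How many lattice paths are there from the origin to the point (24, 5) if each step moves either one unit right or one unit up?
Number of paths = 118755

A monotone lattice path from (0, 0) to (24, 5) consists of 24 east steps and 5 north steps in some order, so it is determined by which 24 of the 29 steps are east. The count is C(29, 24) = 118755.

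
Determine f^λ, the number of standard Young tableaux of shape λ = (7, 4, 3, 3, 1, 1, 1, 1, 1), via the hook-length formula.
# SYT of shape (7, 4, 3, 3, 1, 1, 1, 1, 1) = 1520911392

Hook-length formula: f^λ = n! / Π hook(c), product over all cells c of the Young diagram. For λ = (7, 4, 3, 3, 1, 1, 1, 1, 1), n = 22 boxes. Hook lengths by row (left-to-right, top-to-bottom): [15, 9, 8, 5, 3, 2, 1]; [11, 5, 4, 1]; [9, 3, 2]; [8, 2, 1]; [5]; [4]; [3]; [2]; [1]. Product of hooks = 739031040000. So f^λ = 22! / 739031040000 = 1124000727777607680000 / 739031040000 = 1520911392.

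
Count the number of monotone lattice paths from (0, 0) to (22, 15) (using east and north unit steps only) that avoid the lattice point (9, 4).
Number of paths = 7579456800

Total paths from (0, 0) to (22, 15): C(37, 22) = 9364199760. Paths through (9, 4): (paths (0, 0) → (9, 4)) × (paths (9, 4) → (22, 15)) = C(13, 9) · C(24, 13) = 715 · 2496144 = 1784742960. Avoidance count = 9364199760 − 1784742960 = 7579456800.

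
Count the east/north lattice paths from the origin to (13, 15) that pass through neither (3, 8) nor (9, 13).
Number of paths = 27915390

Inclusion–exclusion. Total paths: C(28, 13) = 37442160. Through P₁: C(11, 3)·C(17, 10) = 3208920. Through P₂: C(22, 9)·C(6, 4) = 7461300. Since P₁ is strictly southwest of P₂, a monotone path through both must visit P₁ then P₂; paths through both = C(11, 3)·C(11, 6)·C(6, 4) = 1143450. Avoid both = 37442160 − 3208920 − 7461300 + 1143450 = 27915390.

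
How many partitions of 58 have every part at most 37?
p(58, parts ≤ 37) = 712506

Use the recurrence p(n, m) = p(n, m−1) + p(n−m, m): either the largest part is < m (count p(n, m−1)) or the largest part is exactly m (remove one copy of m, count p(n−m, m)). With p(0, ·) = 1 this gives p(58, parts ≤ 37) = 712506. (By conjugating Young diagrams, this also counts partitions of 58 into at most 37 parts.)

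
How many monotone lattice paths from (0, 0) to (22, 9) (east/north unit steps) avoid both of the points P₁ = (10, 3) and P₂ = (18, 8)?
Number of paths = 8879806

Inclusion–exclusion. Total paths: C(31, 22) = 20160075. Through P₁: C(13, 10)·C(18, 12) = 5309304. Through P₂: C(26, 18)·C(5, 4) = 7811375. Since P₁ is strictly southwest of P₂, a monotone path through both must visit P₁ then P₂; paths through both = C(13, 10)·C(13, 8)·C(5, 4) = 1840410. Avoid both = 20160075 − 5309304 − 7811375 + 1840410 = 8879806.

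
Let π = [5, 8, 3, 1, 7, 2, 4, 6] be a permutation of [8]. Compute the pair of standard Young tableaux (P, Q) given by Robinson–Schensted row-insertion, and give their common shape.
P = [1, 2, 4, 6] / [3, 7] / [5, 8];  Q = [1, 2, 7, 8] / [3, 5] / [4, 6];  common shape = (4, 2, 2)

Row-insert the values π_1, π_2, … into P one at a time, bumping the leftmost entry strictly greater than the inserted value down to the next row. The recording tableau Q records, in position (i, j), the step at which that cell was added to P.
  Insert 5 (step 1): P = [5];  Q = [1]
  Insert 8 (step 2): P = [5, 8];  Q = [1, 2]
  Insert 3 (step 3): P = [3, 8] / [5];  Q = [1, 2] / [3]
  Insert 1 (step 4): P = [1, 8] / [3] / [5];  Q = [1, 2] / [3] / [4]
  Insert 7 (step 5): P = [1, 7] / [3, 8] / [5];  Q = [1, 2] / [3, 5] / [4]
  Insert 2 (step 6): P = [1, 2] / [3, 7] / [5, 8];  Q = [1, 2] / [3, 5] / [4, 6]
  Insert 4 (step 7): P = [1, 2, 4] / [3, 7] / [5, 8];  Q = [1, 2, 7] / [3, 5] / [4, 6]
  Insert 6 (step 8): P = [1, 2, 4, 6] / [3, 7] / [5, 8];  Q = [1, 2, 7, 8] / [3, 5] / [4, 6]
Final shape: (4, 2, 2).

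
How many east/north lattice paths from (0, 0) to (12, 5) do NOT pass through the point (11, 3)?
Number of paths = 5096

Total paths from (0, 0) to (12, 5): C(17, 12) = 6188. Paths through (11, 3): (paths (0, 0) → (11, 3)) × (paths (11, 3) → (12, 5)) = C(14, 11) · C(3, 1) = 364 · 3 = 1092. Avoidance count = 6188 − 1092 = 5096.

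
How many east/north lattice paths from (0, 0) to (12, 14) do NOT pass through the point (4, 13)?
Number of paths = 9636280

Total paths from (0, 0) to (12, 14): C(26, 12) = 9657700. Paths through (4, 13): (paths (0, 0) → (4, 13)) × (paths (4, 13) → (12, 14)) = C(17, 4) · C(9, 8) = 2380 · 9 = 21420. Avoidance count = 9657700 − 21420 = 9636280.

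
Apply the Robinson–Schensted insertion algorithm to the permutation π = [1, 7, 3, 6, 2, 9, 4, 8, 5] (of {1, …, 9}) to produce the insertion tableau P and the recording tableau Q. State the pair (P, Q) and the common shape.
P = [1, 2, 4, 5] / [3, 6, 8] / [7, 9];  Q = [1, 2, 4, 6] / [3, 7, 8] / [5, 9];  common shape = (4, 3, 2)

Row-insert the values π_1, π_2, … into P one at a time, bumping the leftmost entry strictly greater than the inserted value down to the next row. The recording tableau Q records, in position (i, j), the step at which that cell was added to P.
  Insert 1 (step 1): P = [1];  Q = [1]
  Insert 7 (step 2): P = [1, 7];  Q = [1, 2]
  Insert 3 (step 3): P = [1, 3] / [7];  Q = [1, 2] / [3]
  Insert 6 (step 4): P = [1, 3, 6] / [7];  Q = [1, 2, 4] / [3]
  Insert 2 (step 5): P = [1, 2, 6] / [3] / [7];  Q = [1, 2, 4] / [3] / [5]
  Insert 9 (step 6): P = [1, 2, 6, 9] / [3] / [7];  Q = [1, 2, 4, 6] / [3] / [5]
  Insert 4 (step 7): P = [1, 2, 4, 9] / [3, 6] / [7];  Q = [1, 2, 4, 6] / [3, 7] / [5]
  Insert 8 (step 8): P = [1, 2, 4, 8] / [3, 6, 9] / [7];  Q = [1, 2, 4, 6] / [3, 7, 8] / [5]
  Insert 5 (step 9): P = [1, 2, 4, 5] / [3, 6, 8] / [7, 9];  Q = [1, 2, 4, 6] / [3, 7, 8] / [5, 9]
Final shape: (4, 3, 2).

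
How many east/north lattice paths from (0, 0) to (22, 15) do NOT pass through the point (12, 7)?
Number of paths = 7159321656

Total paths from (0, 0) to (22, 15): C(37, 22) = 9364199760. Paths through (12, 7): (paths (0, 0) → (12, 7)) × (paths (12, 7) → (22, 15)) = C(19, 12) · C(18, 10) = 50388 · 43758 = 2204878104. Avoidance count = 9364199760 − 2204878104 = 7159321656.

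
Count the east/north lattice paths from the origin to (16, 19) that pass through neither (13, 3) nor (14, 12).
Number of paths = 3711910710

Inclusion–exclusion. Total paths: C(35, 16) = 4059928950. Through P₁: C(16, 13)·C(19, 3) = 542640. Through P₂: C(26, 14)·C(9, 2) = 347677200. Since P₁ is strictly southwest of P₂, a monotone path through both must visit P₁ then P₂; paths through both = C(16, 13)·C(10, 1)·C(9, 2) = 201600. Avoid both = 4059928950 − 542640 − 347677200 + 201600 = 3711910710.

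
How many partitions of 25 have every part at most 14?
p(25, parts ≤ 14) = 1819

Use the recurrence p(n, m) = p(n, m−1) + p(n−m, m): either the largest part is < m (count p(n, m−1)) or the largest part is exactly m (remove one copy of m, count p(n−m, m)). With p(0, ·) = 1 this gives p(25, parts ≤ 14) = 1819. (By conjugating Young diagrams, this also counts partitions of 25 into at most 14 parts.)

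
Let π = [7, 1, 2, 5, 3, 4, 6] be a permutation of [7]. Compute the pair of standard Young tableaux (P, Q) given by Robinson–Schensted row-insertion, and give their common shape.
P = [1, 2, 3, 4, 6] / [5] / [7];  Q = [1, 3, 4, 6, 7] / [2] / [5];  common shape = (5, 1, 1)

Row-insert the values π_1, π_2, … into P one at a time, bumping the leftmost entry strictly greater than the inserted value down to the next row. The recording tableau Q records, in position (i, j), the step at which that cell was added to P.
  Insert 7 (step 1): P = [7];  Q = [1]
  Insert 1 (step 2): P = [1] / [7];  Q = [1] / [2]
  Insert 2 (step 3): P = [1, 2] / [7];  Q = [1, 3] / [2]
  Insert 5 (step 4): P = [1, 2, 5] / [7];  Q = [1, 3, 4] / [2]
  Insert 3 (step 5): P = [1, 2, 3] / [5] / [7];  Q = [1, 3, 4] / [2] / [5]
  Insert 4 (step 6): P = [1, 2, 3, 4] / [5] / [7];  Q = [1, 3, 4, 6] / [2] / [5]
  Insert 6 (step 7): P = [1, 2, 3, 4, 6] / [5] / [7];  Q = [1, 3, 4, 6, 7] / [2] / [5]
Final shape: (5, 1, 1).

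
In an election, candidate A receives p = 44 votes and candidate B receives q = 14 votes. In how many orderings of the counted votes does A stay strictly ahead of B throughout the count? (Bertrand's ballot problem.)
Strict-lead orderings = 5246348656500

Total orderings of the 58 votes with 44 for A: C(58, 44) = 10142940735900. By the Bertrand ballot formula (Cycle Lemma / reflection principle), the number of orderings in which A is strictly ahead of B throughout is (p − q)/(p + q) · C(p + q, p) = (44 − 14)/(44 + 14) · 10142940735900 = 5246348656500.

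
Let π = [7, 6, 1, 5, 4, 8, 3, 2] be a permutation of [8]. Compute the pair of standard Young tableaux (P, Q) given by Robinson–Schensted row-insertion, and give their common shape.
P = [1, 2, 8] / [3] / [4] / [5] / [6] / [7];  Q = [1, 4, 6] / [2] / [3] / [5] / [7] / [8];  common shape = (3, 1, 1, 1, 1, 1)

Row-insert the values π_1, π_2, … into P one at a time, bumping the leftmost entry strictly greater than the inserted value down to the next row. The recording tableau Q records, in position (i, j), the step at which that cell was added to P.
  Insert 7 (step 1): P = [7];  Q = [1]
  Insert 6 (step 2): P = [6] / [7];  Q = [1] / [2]
  Insert 1 (step 3): P = [1] / [6] / [7];  Q = [1] / [2] / [3]
  Insert 5 (step 4): P = [1, 5] / [6] / [7];  Q = [1, 4] / [2] / [3]
  Insert 4 (step 5): P = [1, 4] / [5] / [6] / [7];  Q = [1, 4] / [2] / [3] / [5]
  Insert 8 (step 6): P = [1, 4, 8] / [5] / [6] / [7];  Q = [1, 4, 6] / [2] / [3] / [5]
  Insert 3 (step 7): P = [1, 3, 8] / [4] / [5] / [6] / [7];  Q = [1, 4, 6] / [2] / [3] / [5] / [7]
  Insert 2 (step 8): P = [1, 2, 8] / [3] / [4] / [5] / [6] / [7];  Q = [1, 4, 6] / [2] / [3] / [5] / [7] / [8]
Final shape: (3, 1, 1, 1, 1, 1).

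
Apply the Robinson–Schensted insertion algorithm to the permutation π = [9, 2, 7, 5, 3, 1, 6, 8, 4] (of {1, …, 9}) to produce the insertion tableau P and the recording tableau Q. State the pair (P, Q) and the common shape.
P = [1, 3, 4, 8] / [2, 6] / [5] / [7] / [9];  Q = [1, 3, 7, 8] / [2, 9] / [4] / [5] / [6];  common shape = (4, 2, 1, 1, 1)

Row-insert the values π_1, π_2, … into P one at a time, bumping the leftmost entry strictly greater than the inserted value down to the next row. The recording tableau Q records, in position (i, j), the step at which that cell was added to P.
  Insert 9 (step 1): P = [9];  Q = [1]
  Insert 2 (step 2): P = [2] / [9];  Q = [1] / [2]
  Insert 7 (step 3): P = [2, 7] / [9];  Q = [1, 3] / [2]
  Insert 5 (step 4): P = [2, 5] / [7] / [9];  Q = [1, 3] / [2] / [4]
  Insert 3 (step 5): P = [2, 3] / [5] / [7] / [9];  Q = [1, 3] / [2] / [4] / [5]
  Insert 1 (step 6): P = [1, 3] / [2] / [5] / [7] / [9];  Q = [1, 3] / [2] / [4] / [5] / [6]
  Insert 6 (step 7): P = [1, 3, 6] / [2] / [5] / [7] / [9];  Q = [1, 3, 7] / [2] / [4] / [5] / [6]
  Insert 8 (step 8): P = [1, 3, 6, 8] / [2] / [5] / [7] / [9];  Q = [1, 3, 7, 8] / [2] / [4] / [5] / [6]
  Insert 4 (step 9): P = [1, 3, 4, 8] / [2, 6] / [5] / [7] / [9];  Q = [1, 3, 7, 8] / [2, 9] / [4] / [5] / [6]
Final shape: (4, 2, 1, 1, 1).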